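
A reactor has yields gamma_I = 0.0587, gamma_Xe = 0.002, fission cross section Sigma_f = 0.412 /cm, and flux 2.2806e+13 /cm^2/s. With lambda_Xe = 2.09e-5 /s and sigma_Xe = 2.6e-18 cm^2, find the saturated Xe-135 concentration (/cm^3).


Xe_eq = (gamma_I + gamma_Xe) * Sigma_f * phi / (lambda_Xe + sigma_Xe * phi)
Numerator = (0.0587 + 0.002) * 0.412 * 2.2806e+13 = 5.703416e+11
Denominator = 2.09e-5 + 2.6e-18 * 2.2806e+13 = 8.019560e-05
Xe_eq = 5.703416e+11 / 8.019560e-05 = 7.1119e+15 /cm^3

7.1119e+15


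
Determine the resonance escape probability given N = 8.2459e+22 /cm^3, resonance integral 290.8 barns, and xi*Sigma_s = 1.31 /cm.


p = exp(-N * I * 1e-24 / (xi*Sigma_s))
p = exp(-8.2459e+22 * 290.8 * 1e-24 / 1.31)
p = 1.1230e-08

1.1230e-08


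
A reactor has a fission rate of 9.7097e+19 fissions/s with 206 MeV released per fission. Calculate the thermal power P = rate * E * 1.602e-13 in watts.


P = fission_rate * E_MeV * 1.602e-13
P = 9.7097e+19 * 206 * 1.602e-13
P = 3.2043e+09 W

3.2043e+09


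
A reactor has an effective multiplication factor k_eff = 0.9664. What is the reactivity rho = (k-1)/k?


rho = (k_eff - 1) / k_eff
rho = (0.9664 - 1) / 0.9664
rho = -0.034768

-0.034768


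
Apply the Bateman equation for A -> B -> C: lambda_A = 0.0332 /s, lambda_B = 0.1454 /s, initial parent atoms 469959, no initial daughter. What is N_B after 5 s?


N_B(t) = lambda_A * N_A0 / (lambda_B - lambda_A) * [exp(-lambda_A*t) - exp(-lambda_B*t)]
exp(-0.0332*5) = 0.8470462; exp(-0.1454*5) = 0.4833569
N_B = 0.0332 * 469959 / (0.1454 - 0.0332) * (0.8470462 - 0.4833569)
N_B = 50575

50575


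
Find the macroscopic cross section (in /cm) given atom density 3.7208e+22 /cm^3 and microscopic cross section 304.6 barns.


Sigma = N * sigma_barns * 1e-24
Sigma = 3.7208e+22 * 304.6 * 1e-24
Sigma = 11.334 /cm

11.334


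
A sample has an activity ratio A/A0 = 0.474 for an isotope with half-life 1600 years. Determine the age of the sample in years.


lambda = ln(2) / t_half = ln(2) / 1600 = 4.332170e-04 /yr
t = -ln(A/A0) / lambda
t = -ln(0.474) / 4.332170e-04
t = 1723.3 yr

1723.3


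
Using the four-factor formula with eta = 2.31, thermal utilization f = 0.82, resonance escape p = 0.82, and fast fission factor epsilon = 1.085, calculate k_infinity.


k_inf = eta * f * p * epsilon
k_inf = 2.31 * 0.82 * 0.82 * 1.085
k_inf = 1.6853

1.6853


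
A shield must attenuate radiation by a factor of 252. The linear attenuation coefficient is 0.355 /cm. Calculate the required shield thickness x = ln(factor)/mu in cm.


x = ln(factor) / mu
x = ln(252) / 0.355
x = 15.576 cm

15.576


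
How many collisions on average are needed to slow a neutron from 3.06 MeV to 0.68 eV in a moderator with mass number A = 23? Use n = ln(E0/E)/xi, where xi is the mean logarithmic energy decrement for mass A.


xi = 1 + (A-1)^2/(2A)*ln((A-1)/(A+1)) = 0.08448899 (for A = 23)
n = ln(E0/E) / xi
n = ln(3.06e6 / 0.68) / 0.08448899
n = ln(4.500000e+06) / 0.08448899 = 181.32

181.32


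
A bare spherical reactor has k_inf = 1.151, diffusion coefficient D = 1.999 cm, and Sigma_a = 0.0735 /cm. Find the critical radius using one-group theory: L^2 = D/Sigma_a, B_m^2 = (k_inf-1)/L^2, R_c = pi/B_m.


L^2 = D / Sigma_a = 1.999 / 0.0735 = 27.19728 cm^2
B_m^2 = (k_inf - 1) / L^2 = (1.151 - 1) / 27.19728 = 0.005552026 /cm^2
For a bare sphere: B_g = pi/R, so R_c = pi / sqrt(B_m^2)
R_c = pi / sqrt(0.005552026) = 42.162 cm

42.162


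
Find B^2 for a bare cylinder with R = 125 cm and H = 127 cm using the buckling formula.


B^2 = (2.405/R)^2 + (pi/H)^2
B^2 = (2.405/125)^2 + (pi/127)^2
B^2 = 9.8209e-04 /cm^2

9.8209e-04


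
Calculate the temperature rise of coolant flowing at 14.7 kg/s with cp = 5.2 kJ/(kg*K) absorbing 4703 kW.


dT = Q / (m_dot * cp)
dT = 4703 / (14.7 * 5.2)
dT = 61.525 C

61.525


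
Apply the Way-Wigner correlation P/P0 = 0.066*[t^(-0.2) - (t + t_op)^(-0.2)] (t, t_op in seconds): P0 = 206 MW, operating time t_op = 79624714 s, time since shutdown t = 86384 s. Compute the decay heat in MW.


P/P0 = 0.066 * [t^(-0.2) - (t + t_op)^(-0.2)]
P/P0 = 0.066 * [86384^(-0.2) - (86384 + 79624714)^(-0.2)]
P/P0 = 0.066 * [0.1029706 - 0.02628429] = 0.005061296
P = 206 * 0.005061296 = 1.0426 MW

1.0426


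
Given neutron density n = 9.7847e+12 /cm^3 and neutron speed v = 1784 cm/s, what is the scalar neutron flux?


phi = n * v
phi = 9.7847e+12 * 1784
phi = 1.7456e+16 /cm^2/s

1.7456e+16


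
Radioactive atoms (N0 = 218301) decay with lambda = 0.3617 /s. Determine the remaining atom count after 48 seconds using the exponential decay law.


N = N0 * exp(-lambda * t)
N = 218301 * exp(-0.3617 * 48)
N = 0.0062952

0.0062952


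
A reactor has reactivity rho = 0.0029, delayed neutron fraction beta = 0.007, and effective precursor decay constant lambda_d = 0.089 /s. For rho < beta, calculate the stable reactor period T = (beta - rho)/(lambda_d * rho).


T = (beta - rho) / (lambda_d * rho)
T = (0.007 - 0.0029) / (0.089 * 0.0029)
T = 15.885 s

15.885


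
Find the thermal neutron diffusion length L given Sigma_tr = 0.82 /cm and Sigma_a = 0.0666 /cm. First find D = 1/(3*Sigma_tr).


D = 1 / (3 * Sigma_tr) = 1 / (3 * 0.82) = 0.4065041 cm
L = sqrt(D / Sigma_a)
L = sqrt(0.4065041 / 0.0666)
L = 2.4706 cm

2.4706


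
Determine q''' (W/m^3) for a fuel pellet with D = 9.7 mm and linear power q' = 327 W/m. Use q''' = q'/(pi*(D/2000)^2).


r = D / 2 / 1000 = 9.7 / 2 / 1000 = 0.00485 m
q''' = q' / (pi * r^2)
q''' = 327 / (pi * 0.00485^2)
q''' = 4.4250e+06 W/m^3

4.4250e+06


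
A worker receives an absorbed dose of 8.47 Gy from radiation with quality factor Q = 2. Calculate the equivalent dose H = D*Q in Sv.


H = D * Q
H = 8.47 * 2
H = 16.940 Sv

16.940


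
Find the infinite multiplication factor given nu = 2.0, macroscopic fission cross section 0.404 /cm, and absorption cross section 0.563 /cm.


k_inf = nu * Sigma_f / Sigma_a
k_inf = 2.0 * 0.404 / 0.563
k_inf = 1.4352

1.4352


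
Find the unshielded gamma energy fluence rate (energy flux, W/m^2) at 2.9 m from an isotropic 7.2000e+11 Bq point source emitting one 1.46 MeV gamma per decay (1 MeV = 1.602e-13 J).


psi = A * E * 1.602e-13 / (4*pi*r^2)
psi = 7.2000e+11 * 1.46 * 1.602e-13 / (4*pi*2.9^2)
psi = 0.0015935 W/m^2

0.0015935


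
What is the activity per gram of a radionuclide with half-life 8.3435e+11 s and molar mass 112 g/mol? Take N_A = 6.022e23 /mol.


lambda = ln(2) / t_half = ln(2) / 8.3435e+11 = 8.307631e-13 /s
SA = lambda * N_A / M
SA = 8.307631e-13 * 6.022e23 / 112
SA = 4.4668e+09 Bq/g

4.4668e+09


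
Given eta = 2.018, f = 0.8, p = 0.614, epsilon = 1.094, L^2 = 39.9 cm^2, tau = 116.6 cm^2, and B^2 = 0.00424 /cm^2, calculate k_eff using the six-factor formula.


k_inf = eta*f*p*eps = 2.018*0.8*0.614*1.094 = 1.084418
P_TNL = 1/(1 + L^2*B^2) = 1/(1 + 39.9*0.00424) = 0.8553032
P_FNL = exp(-B^2*tau) = exp(-0.00424*116.6) = 0.6099465
k_eff = k_inf * P_TNL * P_FNL = 1.084418 * 0.8553032 * 0.6099465
k_eff = 0.56573

0.56573


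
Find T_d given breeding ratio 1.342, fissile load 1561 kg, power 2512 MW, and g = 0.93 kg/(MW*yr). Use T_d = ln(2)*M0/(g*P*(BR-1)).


Breeding gain G = BR - 1 = 1.342 - 1 = 0.342
Fissile production rate = g * P * G = 0.93 * 2512 * 0.342 = 798.96672 kg/yr
T_d = ln(2) * M0 / (g * P * G)
T_d = ln(2) * 1561 / 798.96672 = 1.3543 yr

1.3543


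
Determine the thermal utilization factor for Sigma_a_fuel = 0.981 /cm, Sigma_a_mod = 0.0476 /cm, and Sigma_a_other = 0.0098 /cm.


f = Sigma_a_fuel / (Sigma_a_fuel + Sigma_a_mod + Sigma_a_other)
f = 0.981 / (0.981 + 0.0476 + 0.0098)
f = 0.94472

0.94472


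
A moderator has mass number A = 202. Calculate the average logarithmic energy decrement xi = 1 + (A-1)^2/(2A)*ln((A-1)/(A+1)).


xi = 1 + (A-1)^2/(2A) * ln((A-1)/(A+1))
xi = 1 + (202-1)^2/(2*202) * ln((202-1)/(202 +1))
xi = 0.0098684

0.0098684


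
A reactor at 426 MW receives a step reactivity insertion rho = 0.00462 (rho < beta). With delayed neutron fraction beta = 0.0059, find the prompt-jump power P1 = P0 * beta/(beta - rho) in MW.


P1/P0 = beta / (beta - rho)
P1/P0 = 0.0059 / (0.0059 - 0.00462) = 4.609375
P1 = 426 * 4.609375 = 1963.6 MW

1963.6


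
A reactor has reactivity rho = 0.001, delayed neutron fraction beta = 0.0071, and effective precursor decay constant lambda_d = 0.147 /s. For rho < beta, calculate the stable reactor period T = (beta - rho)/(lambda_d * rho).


T = (beta - rho) / (lambda_d * rho)
T = (0.0071 - 0.001) / (0.147 * 0.001)
T = 41.497 s

41.497


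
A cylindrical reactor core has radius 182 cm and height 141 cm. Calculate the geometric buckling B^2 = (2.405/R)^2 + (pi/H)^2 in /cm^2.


B^2 = (2.405/R)^2 + (pi/H)^2
B^2 = (2.405/182)^2 + (pi/141)^2
B^2 = 6.7105e-04 /cm^2

6.7105e-04


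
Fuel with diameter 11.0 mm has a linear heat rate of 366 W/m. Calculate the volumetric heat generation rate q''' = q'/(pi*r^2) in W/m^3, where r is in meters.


r = D / 2 / 1000 = 11.0 / 2 / 1000 = 0.0055 m
q''' = q' / (pi * r^2)
q''' = 366 / (pi * 0.0055^2)
q''' = 3.8513e+06 W/m^3

3.8513e+06


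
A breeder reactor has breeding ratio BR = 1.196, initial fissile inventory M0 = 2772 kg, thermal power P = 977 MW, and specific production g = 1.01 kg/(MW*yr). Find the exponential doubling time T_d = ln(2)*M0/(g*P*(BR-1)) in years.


Breeding gain G = BR - 1 = 1.196 - 1 = 0.196
Fissile production rate = g * P * G = 1.01 * 977 * 0.196 = 193.40692 kg/yr
T_d = ln(2) * M0 / (g * P * G)
T_d = ln(2) * 2772 / 193.40692 = 9.9345 yr

9.9345


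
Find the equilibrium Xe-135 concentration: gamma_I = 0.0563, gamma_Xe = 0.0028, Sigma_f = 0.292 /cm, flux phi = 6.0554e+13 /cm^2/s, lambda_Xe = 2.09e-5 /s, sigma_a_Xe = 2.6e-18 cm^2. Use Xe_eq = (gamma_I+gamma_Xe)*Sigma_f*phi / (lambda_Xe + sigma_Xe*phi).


Xe_eq = (gamma_I + gamma_Xe) * Sigma_f * phi / (lambda_Xe + sigma_Xe * phi)
Numerator = (0.0563 + 0.0028) * 0.292 * 6.0554e+13 = 1.044992e+12
Denominator = 2.09e-5 + 2.6e-18 * 6.0554e+13 = 1.783404e-04
Xe_eq = 1.044992e+12 / 1.783404e-04 = 5.8595e+15 /cm^3

5.8595e+15


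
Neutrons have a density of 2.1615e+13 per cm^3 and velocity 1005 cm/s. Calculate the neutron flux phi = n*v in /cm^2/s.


phi = n * v
phi = 2.1615e+13 * 1005
phi = 2.1723e+16 /cm^2/s

2.1723e+16


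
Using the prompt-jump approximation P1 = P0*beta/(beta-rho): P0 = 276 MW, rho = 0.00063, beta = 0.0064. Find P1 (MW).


P1/P0 = beta / (beta - rho)
P1/P0 = 0.0064 / (0.0064 - 0.00063) = 1.109185
P1 = 276 * 1.109185 = 306.14 MW

306.14


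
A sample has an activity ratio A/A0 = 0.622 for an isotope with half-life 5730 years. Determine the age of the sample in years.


lambda = ln(2) / t_half = ln(2) / 5730 = 1.209681e-04 /yr
t = -ln(A/A0) / lambda
t = -ln(0.622) / 1.209681e-04
t = 3925.1 yr

3925.1


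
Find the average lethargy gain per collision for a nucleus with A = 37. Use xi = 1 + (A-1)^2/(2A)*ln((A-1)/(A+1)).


xi = 1 + (A-1)^2/(2A) * ln((A-1)/(A+1))
xi = 1 + (37-1)^2/(2*37) * ln((37-1)/(37 +1))
xi = 0.053093

0.053093


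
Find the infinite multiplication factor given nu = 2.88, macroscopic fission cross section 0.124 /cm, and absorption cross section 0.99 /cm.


k_inf = nu * Sigma_f / Sigma_a
k_inf = 2.88 * 0.124 / 0.99
k_inf = 0.36073

0.36073


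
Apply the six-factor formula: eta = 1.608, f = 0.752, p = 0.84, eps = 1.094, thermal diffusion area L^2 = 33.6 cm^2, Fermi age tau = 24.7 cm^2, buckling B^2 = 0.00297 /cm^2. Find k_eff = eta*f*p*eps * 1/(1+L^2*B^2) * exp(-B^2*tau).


k_inf = eta*f*p*eps = 1.608*0.752*0.84*1.094 = 1.111221
P_TNL = 1/(1 + L^2*B^2) = 1/(1 + 33.6*0.00297) = 0.9092628
P_FNL = exp(-B^2*tau) = exp(-0.00297*24.7) = 0.9292672
k_eff = k_inf * P_TNL * P_FNL = 1.111221 * 0.9092628 * 0.9292672
k_eff = 0.93892

0.93892


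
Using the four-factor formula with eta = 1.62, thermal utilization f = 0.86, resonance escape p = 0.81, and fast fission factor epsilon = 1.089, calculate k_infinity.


k_inf = eta * f * p * epsilon
k_inf = 1.62 * 0.86 * 0.81 * 1.089
k_inf = 1.2289

1.2289


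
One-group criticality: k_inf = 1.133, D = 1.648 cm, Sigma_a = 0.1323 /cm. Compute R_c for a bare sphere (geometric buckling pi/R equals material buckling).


L^2 = D / Sigma_a = 1.648 / 0.1323 = 12.45654 cm^2
B_m^2 = (k_inf - 1) / L^2 = (1.133 - 1) / 12.45654 = 0.01067712 /cm^2
For a bare sphere: B_g = pi/R, so R_c = pi / sqrt(B_m^2)
R_c = pi / sqrt(0.01067712) = 30.403 cm

30.403


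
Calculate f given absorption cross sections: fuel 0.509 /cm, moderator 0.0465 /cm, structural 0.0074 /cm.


f = Sigma_a_fuel / (Sigma_a_fuel + Sigma_a_mod + Sigma_a_other)
f = 0.509 / (0.509 + 0.0465 + 0.0074)
f = 0.90425

0.90425


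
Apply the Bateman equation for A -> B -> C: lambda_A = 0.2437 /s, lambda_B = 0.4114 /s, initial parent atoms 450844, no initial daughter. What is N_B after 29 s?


N_B(t) = lambda_A * N_A0 / (lambda_B - lambda_A) * [exp(-lambda_A*t) - exp(-lambda_B*t)]
exp(-0.2437*29) = 8.525318e-04; exp(-0.4114*29) = 6.585765e-06
N_B = 0.2437 * 450844 / (0.4114 - 0.2437) * (8.525318e-04 - 6.585765e-06)
N_B = 554.23

554.23


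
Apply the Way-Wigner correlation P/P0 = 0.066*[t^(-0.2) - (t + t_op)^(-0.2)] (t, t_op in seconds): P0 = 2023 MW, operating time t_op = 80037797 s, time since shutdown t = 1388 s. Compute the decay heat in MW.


P/P0 = 0.066 * [t^(-0.2) - (t + t_op)^(-0.2)]
P/P0 = 0.066 * [1388^(-0.2) - (1388 + 80037797)^(-0.2)]
P/P0 = 0.066 * [0.2352459 - 0.02626271] = 0.01379289
P = 2023 * 0.01379289 = 27.903 MW

27.903


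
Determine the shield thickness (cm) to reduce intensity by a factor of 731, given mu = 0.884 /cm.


x = ln(factor) / mu
x = ln(731) / 0.884
x = 7.4597 cm

7.4597


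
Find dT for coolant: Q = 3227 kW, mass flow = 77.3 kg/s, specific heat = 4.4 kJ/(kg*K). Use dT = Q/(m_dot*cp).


dT = Q / (m_dot * cp)
dT = 3227 / (77.3 * 4.4)
dT = 9.4878 C

9.4878


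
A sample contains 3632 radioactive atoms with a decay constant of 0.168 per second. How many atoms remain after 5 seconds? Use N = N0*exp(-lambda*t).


N = N0 * exp(-lambda * t)
N = 3632 * exp(-0.168 * 5)
N = 1568.0

1568.0


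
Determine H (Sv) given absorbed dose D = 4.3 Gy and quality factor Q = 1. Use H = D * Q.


H = D * Q
H = 4.3 * 1
H = 4.3000 Sv

4.3000


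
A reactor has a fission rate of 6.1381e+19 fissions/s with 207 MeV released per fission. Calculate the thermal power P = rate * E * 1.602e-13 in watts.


P = fission_rate * E_MeV * 1.602e-13
P = 6.1381e+19 * 207 * 1.602e-13
P = 2.0355e+09 W

2.0355e+09


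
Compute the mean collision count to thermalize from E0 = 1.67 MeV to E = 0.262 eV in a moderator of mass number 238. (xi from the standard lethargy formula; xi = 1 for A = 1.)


xi = 1 + (A-1)^2/(2A)*ln((A-1)/(A+1)) = 0.008379872 (for A = 238)
n = ln(E0/E) / xi
n = ln(1.67e6 / 0.262) / 0.008379872
n = ln(6.374046e+06) / 0.008379872 = 1869.7

1869.7


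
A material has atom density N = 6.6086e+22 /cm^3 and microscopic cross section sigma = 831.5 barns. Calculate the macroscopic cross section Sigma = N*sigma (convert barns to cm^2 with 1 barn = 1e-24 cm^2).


Sigma = N * sigma_barns * 1e-24
Sigma = 6.6086e+22 * 831.5 * 1e-24
Sigma = 54.951 /cm

54.951


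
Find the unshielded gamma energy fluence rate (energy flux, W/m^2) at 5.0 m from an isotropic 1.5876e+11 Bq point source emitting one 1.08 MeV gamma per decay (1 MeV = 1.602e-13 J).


psi = A * E * 1.602e-13 / (4*pi*r^2)
psi = 1.5876e+11 * 1.08 * 1.602e-13 / (4*pi*5.0^2)
psi = 8.7433e-05 W/m^2

8.7433e-05


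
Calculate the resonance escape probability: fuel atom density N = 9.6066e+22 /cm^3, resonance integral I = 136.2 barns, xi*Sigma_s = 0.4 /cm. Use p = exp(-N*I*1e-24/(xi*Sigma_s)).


p = exp(-N * I * 1e-24 / (xi*Sigma_s))
p = exp(-9.6066e+22 * 136.2 * 1e-24 / 0.4)
p = 6.2233e-15

6.2233e-15


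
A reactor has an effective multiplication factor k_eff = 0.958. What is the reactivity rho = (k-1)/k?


rho = (k_eff - 1) / k_eff
rho = (0.958 - 1) / 0.958
rho = -0.043841

-0.043841


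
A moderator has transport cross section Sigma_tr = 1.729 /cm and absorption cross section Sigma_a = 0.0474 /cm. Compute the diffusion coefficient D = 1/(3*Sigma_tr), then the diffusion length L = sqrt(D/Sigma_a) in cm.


D = 1 / (3 * Sigma_tr) = 1 / (3 * 1.729) = 0.1927897 cm
L = sqrt(D / Sigma_a)
L = sqrt(0.1927897 / 0.0474)
L = 2.0168 cm

2.0168


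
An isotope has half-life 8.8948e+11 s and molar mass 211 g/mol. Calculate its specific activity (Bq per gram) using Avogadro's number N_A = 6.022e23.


lambda = ln(2) / t_half = ln(2) / 8.8948e+11 = 7.792724e-13 /s
SA = lambda * N_A / M
SA = 7.792724e-13 * 6.022e23 / 211
SA = 2.2241e+09 Bq/g

2.2241e+09


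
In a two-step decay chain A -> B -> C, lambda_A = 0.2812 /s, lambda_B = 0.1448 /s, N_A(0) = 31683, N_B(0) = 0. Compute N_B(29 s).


N_B(t) = lambda_A * N_A0 / (lambda_B - lambda_A) * [exp(-lambda_A*t) - exp(-lambda_B*t)]
exp(-0.2812*29) = 2.873528e-04; exp(-0.1448*29) = 0.01500758
N_B = 0.2812 * 31683 / (0.1448 - 0.2812) * (2.873528e-04 - 0.01500758)
N_B = 961.48

961.48


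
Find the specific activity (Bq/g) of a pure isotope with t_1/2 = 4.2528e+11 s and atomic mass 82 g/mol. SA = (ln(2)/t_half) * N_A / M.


lambda = ln(2) / t_half = ln(2) / 4.2528e+11 = 1.629861e-12 /s
SA = lambda * N_A / M
SA = 1.629861e-12 * 6.022e23 / 82
SA = 1.1970e+10 Bq/g

1.1970e+10


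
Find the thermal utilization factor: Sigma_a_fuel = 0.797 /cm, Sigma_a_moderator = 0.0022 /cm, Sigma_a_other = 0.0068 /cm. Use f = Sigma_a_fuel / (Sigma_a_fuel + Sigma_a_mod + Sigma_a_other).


f = Sigma_a_fuel / (Sigma_a_fuel + Sigma_a_mod + Sigma_a_other)
f = 0.797 / (0.797 + 0.0022 + 0.0068)
f = 0.98883

0.98883


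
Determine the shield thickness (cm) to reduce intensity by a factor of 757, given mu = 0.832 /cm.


x = ln(factor) / mu
x = ln(757) / 0.832
x = 7.9680 cm

7.9680


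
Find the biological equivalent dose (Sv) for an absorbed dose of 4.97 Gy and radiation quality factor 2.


H = D * Q
H = 4.97 * 2
H = 9.9400 Sv

9.9400


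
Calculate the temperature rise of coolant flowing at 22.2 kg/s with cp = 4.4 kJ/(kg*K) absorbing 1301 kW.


dT = Q / (m_dot * cp)
dT = 1301 / (22.2 * 4.4)
dT = 13.319 C

13.319


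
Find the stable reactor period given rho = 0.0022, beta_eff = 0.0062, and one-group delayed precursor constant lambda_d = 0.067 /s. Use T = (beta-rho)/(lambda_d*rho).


T = (beta - rho) / (lambda_d * rho)
T = (0.0062 - 0.0022) / (0.067 * 0.0022)
T = 27.137 s

27.137


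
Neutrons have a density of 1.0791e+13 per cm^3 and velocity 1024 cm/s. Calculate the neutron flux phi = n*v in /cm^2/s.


phi = n * v
phi = 1.0791e+13 * 1024
phi = 1.1050e+16 /cm^2/s

1.1050e+16


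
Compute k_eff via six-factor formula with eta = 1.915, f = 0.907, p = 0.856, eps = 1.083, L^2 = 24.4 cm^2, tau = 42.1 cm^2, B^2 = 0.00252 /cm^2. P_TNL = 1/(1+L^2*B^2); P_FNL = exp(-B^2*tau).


k_inf = eta*f*p*eps = 1.915*0.907*0.856*1.083 = 1.610194
P_TNL = 1/(1 + L^2*B^2) = 1/(1 + 24.4*0.00252) = 0.9420738
P_FNL = exp(-B^2*tau) = exp(-0.00252*42.1) = 0.8993419
k_eff = k_inf * P_TNL * P_FNL = 1.610194 * 0.9420738 * 0.8993419
k_eff = 1.3642

1.3642


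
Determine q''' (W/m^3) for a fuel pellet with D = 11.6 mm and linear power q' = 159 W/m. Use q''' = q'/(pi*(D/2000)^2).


r = D / 2 / 1000 = 11.6 / 2 / 1000 = 0.0058 m
q''' = q' / (pi * r^2)
q''' = 159 / (pi * 0.0058^2)
q''' = 1.5045e+06 W/m^3

1.5045e+06


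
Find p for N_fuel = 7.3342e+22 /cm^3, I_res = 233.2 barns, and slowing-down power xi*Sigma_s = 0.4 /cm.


p = exp(-N * I * 1e-24 / (xi*Sigma_s))
p = exp(-7.3342e+22 * 233.2 * 1e-24 / 0.4)
p = 2.6932e-19

2.6932e-19


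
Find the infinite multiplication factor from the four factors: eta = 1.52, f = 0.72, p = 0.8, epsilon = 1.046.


k_inf = eta * f * p * epsilon
k_inf = 1.52 * 0.72 * 0.8 * 1.046
k_inf = 0.91579

0.91579


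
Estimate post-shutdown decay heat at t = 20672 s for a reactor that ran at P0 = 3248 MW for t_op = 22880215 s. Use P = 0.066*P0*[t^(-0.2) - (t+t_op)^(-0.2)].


P/P0 = 0.066 * [t^(-0.2) - (t + t_op)^(-0.2)]
P/P0 = 0.066 * [20672^(-0.2) - (20672 + 22880215)^(-0.2)]
P/P0 = 0.066 * [0.1370640 - 0.03373103] = 0.006819976
P = 3248 * 0.006819976 = 22.151 MW

22.151


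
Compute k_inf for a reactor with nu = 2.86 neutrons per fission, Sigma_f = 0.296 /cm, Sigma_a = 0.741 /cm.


k_inf = nu * Sigma_f / Sigma_a
k_inf = 2.86 * 0.296 / 0.741
k_inf = 1.1425

1.1425


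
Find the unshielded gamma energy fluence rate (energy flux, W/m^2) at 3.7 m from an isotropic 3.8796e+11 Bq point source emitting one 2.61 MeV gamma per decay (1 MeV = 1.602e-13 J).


psi = A * E * 1.602e-13 / (4*pi*r^2)
psi = 3.8796e+11 * 2.61 * 1.602e-13 / (4*pi*3.7^2)
psi = 9.4292e-04 W/m^2

9.4292e-04


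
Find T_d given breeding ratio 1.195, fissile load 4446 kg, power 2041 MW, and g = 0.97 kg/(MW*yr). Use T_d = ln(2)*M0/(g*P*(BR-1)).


Breeding gain G = BR - 1 = 1.195 - 1 = 0.195
Fissile production rate = g * P * G = 0.97 * 2041 * 0.195 = 386.05515 kg/yr
T_d = ln(2) * M0 / (g * P * G)
T_d = ln(2) * 4446 / 386.05515 = 7.9826 yr

7.9826


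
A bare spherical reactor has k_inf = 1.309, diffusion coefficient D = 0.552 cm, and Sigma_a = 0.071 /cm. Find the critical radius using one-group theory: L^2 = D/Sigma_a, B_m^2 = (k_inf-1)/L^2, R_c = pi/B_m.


L^2 = D / Sigma_a = 0.552 / 0.071 = 7.774648 cm^2
B_m^2 = (k_inf - 1) / L^2 = (1.309 - 1) / 7.774648 = 0.03974456 /cm^2
For a bare sphere: B_g = pi/R, so R_c = pi / sqrt(B_m^2)
R_c = pi / sqrt(0.03974456) = 15.758 cm

15.758


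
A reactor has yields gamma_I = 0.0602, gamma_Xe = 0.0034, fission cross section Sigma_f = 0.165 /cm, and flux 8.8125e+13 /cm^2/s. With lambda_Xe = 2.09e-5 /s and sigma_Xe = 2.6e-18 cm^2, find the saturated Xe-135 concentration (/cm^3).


Xe_eq = (gamma_I + gamma_Xe) * Sigma_f * phi / (lambda_Xe + sigma_Xe * phi)
Numerator = (0.0602 + 0.0034) * 0.165 * 8.8125e+13 = 9.247837e+11
Denominator = 2.09e-5 + 2.6e-18 * 8.8125e+13 = 2.500250e-04
Xe_eq = 9.247837e+11 / 2.500250e-04 = 3.6988e+15 /cm^3

3.6988e+15


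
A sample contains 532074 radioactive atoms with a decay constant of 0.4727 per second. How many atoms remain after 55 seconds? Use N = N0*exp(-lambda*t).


N = N0 * exp(-lambda * t)
N = 532074 * exp(-0.4727 * 55)
N = 2.7225e-06

2.7225e-06


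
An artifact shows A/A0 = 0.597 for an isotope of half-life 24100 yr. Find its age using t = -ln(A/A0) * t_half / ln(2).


lambda = ln(2) / t_half = ln(2) / 24100 = 2.876129e-05 /yr
t = -ln(A/A0) / lambda
t = -ln(0.597) / 2.876129e-05
t = 17935 yr

17935


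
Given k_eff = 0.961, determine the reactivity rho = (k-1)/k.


rho = (k_eff - 1) / k_eff
rho = (0.961 - 1) / 0.961
rho = -0.040583

-0.040583


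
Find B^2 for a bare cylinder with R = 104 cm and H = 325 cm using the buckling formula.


B^2 = (2.405/R)^2 + (pi/H)^2
B^2 = (2.405/104)^2 + (pi/325)^2
B^2 = 6.2821e-04 /cm^2

6.2821e-04


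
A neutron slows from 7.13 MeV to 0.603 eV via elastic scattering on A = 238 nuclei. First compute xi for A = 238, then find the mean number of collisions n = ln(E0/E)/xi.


xi = 1 + (A-1)^2/(2A)*ln((A-1)/(A+1)) = 0.008379872 (for A = 238)
n = ln(E0/E) / xi
n = ln(7.13e6 / 0.603) / 0.008379872
n = ln(1.182421e+07) / 0.008379872 = 1943.4

1943.4


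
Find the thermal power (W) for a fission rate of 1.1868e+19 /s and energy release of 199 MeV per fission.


P = fission_rate * E_MeV * 1.602e-13
P = 1.1868e+19 * 199 * 1.602e-13
P = 3.7835e+08 W

3.7835e+08


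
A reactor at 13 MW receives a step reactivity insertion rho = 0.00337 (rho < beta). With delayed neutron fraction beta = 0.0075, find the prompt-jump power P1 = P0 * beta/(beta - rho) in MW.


P1/P0 = beta / (beta - rho)
P1/P0 = 0.0075 / (0.0075 - 0.00337) = 1.815981
P1 = 13 * 1.815981 = 23.608 MW

23.608


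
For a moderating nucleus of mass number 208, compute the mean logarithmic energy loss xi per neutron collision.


xi = 1 + (A-1)^2/(2A) * ln((A-1)/(A+1))
xi = 1 + (208-1)^2/(2*208) * ln((208-1)/(208 +1))
xi = 0.0095846

0.0095846


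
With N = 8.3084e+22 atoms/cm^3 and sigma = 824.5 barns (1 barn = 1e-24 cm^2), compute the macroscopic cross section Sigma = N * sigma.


Sigma = N * sigma_barns * 1e-24
Sigma = 8.3084e+22 * 824.5 * 1e-24
Sigma = 68.503 /cm

68.503


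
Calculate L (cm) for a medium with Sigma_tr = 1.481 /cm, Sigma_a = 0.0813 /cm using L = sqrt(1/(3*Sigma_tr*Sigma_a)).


D = 1 / (3 * Sigma_tr) = 1 / (3 * 1.481) = 0.2250731 cm
L = sqrt(D / Sigma_a)
L = sqrt(0.2250731 / 0.0813)
L = 1.6639 cm

1.6639


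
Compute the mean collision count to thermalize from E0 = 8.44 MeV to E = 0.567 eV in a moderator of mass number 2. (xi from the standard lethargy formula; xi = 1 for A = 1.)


xi = 1 + (A-1)^2/(2A)*ln((A-1)/(A+1)) = 0.7253469 (for A = 2)
n = ln(E0/E) / xi
n = ln(8.44e6 / 0.567) / 0.7253469
n = ln(1.488536e+07) / 0.7253469 = 22.770

22.770


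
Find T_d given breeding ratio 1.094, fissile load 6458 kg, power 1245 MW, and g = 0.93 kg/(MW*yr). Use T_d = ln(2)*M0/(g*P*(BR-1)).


Breeding gain G = BR - 1 = 1.094 - 1 = 0.094
Fissile production rate = g * P * G = 0.93 * 1245 * 0.094 = 108.8379 kg/yr
T_d = ln(2) * M0 / (g * P * G)
T_d = ln(2) * 6458 / 108.8379 = 41.129 yr

41.129


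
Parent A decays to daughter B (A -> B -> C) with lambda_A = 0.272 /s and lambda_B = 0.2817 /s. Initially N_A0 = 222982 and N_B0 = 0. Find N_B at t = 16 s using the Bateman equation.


N_B(t) = lambda_A * N_A0 / (lambda_B - lambda_A) * [exp(-lambda_A*t) - exp(-lambda_B*t)]
exp(-0.272*16) = 0.01288102; exp(-0.2817*16) = 0.01102930
N_B = 0.272 * 222982 / (0.2817 - 0.272) * (0.01288102 - 0.01102930)
N_B = 11578

11578


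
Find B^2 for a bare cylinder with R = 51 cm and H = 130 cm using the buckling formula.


B^2 = (2.405/R)^2 + (pi/H)^2
B^2 = (2.405/51)^2 + (pi/130)^2
B^2 = 0.0028078 /cm^2

0.0028078


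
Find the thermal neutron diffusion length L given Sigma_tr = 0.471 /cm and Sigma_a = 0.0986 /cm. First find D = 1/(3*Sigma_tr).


D = 1 / (3 * Sigma_tr) = 1 / (3 * 0.471) = 0.7077141 cm
L = sqrt(D / Sigma_a)
L = sqrt(0.7077141 / 0.0986)
L = 2.6791 cm

2.6791


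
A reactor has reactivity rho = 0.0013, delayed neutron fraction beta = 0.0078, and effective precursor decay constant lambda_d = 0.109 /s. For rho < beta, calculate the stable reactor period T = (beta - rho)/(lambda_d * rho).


T = (beta - rho) / (lambda_d * rho)
T = (0.0078 - 0.0013) / (0.109 * 0.0013)
T = 45.872 s

45.872


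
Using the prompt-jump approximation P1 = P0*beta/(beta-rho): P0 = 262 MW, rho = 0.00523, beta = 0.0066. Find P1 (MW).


P1/P0 = beta / (beta - rho)
P1/P0 = 0.0066 / (0.0066 - 0.00523) = 4.817518
P1 = 262 * 4.817518 = 1262.2 MW

1262.2


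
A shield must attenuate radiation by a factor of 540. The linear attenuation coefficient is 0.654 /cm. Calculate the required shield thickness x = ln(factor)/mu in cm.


x = ln(factor) / mu
x = ln(540) / 0.654
x = 9.6201 cm

9.6201


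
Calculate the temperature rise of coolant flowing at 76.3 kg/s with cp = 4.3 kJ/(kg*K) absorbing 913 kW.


dT = Q / (m_dot * cp)
dT = 913 / (76.3 * 4.3)
dT = 2.7828 C

2.7828


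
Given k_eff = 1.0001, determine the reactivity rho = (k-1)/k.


rho = (k_eff - 1) / k_eff
rho = (1.0001 - 1) / 1.0001
rho = 9.9990e-05

9.9990e-05


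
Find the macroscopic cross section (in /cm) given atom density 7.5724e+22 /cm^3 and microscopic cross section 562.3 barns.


Sigma = N * sigma_barns * 1e-24
Sigma = 7.5724e+22 * 562.3 * 1e-24
Sigma = 42.580 /cm

42.580


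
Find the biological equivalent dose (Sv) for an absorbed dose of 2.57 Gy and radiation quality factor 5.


H = D * Q
H = 2.57 * 5
H = 12.850 Sv

12.850


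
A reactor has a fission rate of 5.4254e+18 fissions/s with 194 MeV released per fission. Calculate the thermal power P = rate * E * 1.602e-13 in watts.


P = fission_rate * E_MeV * 1.602e-13
P = 5.4254e+18 * 194 * 1.602e-13
P = 1.6861e+08 W

1.6861e+08


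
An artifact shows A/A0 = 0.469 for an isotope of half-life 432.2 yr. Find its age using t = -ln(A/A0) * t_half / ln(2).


lambda = ln(2) / t_half = ln(2) / 432.2 = 0.001603765 /yr
t = -ln(A/A0) / lambda
t = -ln(0.469) / 0.001603765
t = 472.11 yr

472.11


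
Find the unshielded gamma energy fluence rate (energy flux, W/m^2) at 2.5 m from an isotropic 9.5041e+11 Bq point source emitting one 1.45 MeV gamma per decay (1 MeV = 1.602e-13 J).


psi = A * E * 1.602e-13 / (4*pi*r^2)
psi = 9.5041e+11 * 1.45 * 1.602e-13 / (4*pi*2.5^2)
psi = 0.0028109 W/m^2

0.0028109


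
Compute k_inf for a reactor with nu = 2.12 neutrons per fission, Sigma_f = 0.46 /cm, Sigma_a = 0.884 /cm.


k_inf = nu * Sigma_f / Sigma_a
k_inf = 2.12 * 0.46 / 0.884
k_inf = 1.1032

1.1032


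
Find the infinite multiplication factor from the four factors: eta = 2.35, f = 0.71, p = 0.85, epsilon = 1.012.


k_inf = eta * f * p * epsilon
k_inf = 2.35 * 0.71 * 0.85 * 1.012
k_inf = 1.4352

1.4352


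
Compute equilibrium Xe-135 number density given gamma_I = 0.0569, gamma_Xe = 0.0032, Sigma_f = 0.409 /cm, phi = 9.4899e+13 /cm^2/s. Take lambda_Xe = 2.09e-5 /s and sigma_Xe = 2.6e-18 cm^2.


Xe_eq = (gamma_I + gamma_Xe) * Sigma_f * phi / (lambda_Xe + sigma_Xe * phi)
Numerator = (0.0569 + 0.0032) * 0.409 * 9.4899e+13 = 2.332703e+12
Denominator = 2.09e-5 + 2.6e-18 * 9.4899e+13 = 2.676374e-04
Xe_eq = 2.332703e+12 / 2.676374e-04 = 8.7159e+15 /cm^3

8.7159e+15


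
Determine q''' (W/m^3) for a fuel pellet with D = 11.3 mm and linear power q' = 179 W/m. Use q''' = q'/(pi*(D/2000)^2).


r = D / 2 / 1000 = 11.3 / 2 / 1000 = 0.00565 m
q''' = q' / (pi * r^2)
q''' = 179 / (pi * 0.00565^2)
q''' = 1.7849e+06 W/m^3

1.7849e+06


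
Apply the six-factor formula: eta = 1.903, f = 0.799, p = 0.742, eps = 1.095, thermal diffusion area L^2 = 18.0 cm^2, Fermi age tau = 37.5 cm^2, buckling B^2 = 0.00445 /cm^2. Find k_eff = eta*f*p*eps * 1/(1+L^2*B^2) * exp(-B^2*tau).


k_inf = eta*f*p*eps = 1.903*0.799*0.742*1.095 = 1.235389
P_TNL = 1/(1 + L^2*B^2) = 1/(1 + 18.0*0.00445) = 0.9258402
P_FNL = exp(-B^2*tau) = exp(-0.00445*37.5) = 0.8463054
k_eff = k_inf * P_TNL * P_FNL = 1.235389 * 0.9258402 * 0.8463054
k_eff = 0.96798

0.96798


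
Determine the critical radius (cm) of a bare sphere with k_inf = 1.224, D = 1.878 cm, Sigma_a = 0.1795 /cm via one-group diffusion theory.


L^2 = D / Sigma_a = 1.878 / 0.1795 = 10.46240 cm^2
B_m^2 = (k_inf - 1) / L^2 = (1.224 - 1) / 10.46240 = 0.02141000 /cm^2
For a bare sphere: B_g = pi/R, so R_c = pi / sqrt(B_m^2)
R_c = pi / sqrt(0.02141000) = 21.470 cm

21.470


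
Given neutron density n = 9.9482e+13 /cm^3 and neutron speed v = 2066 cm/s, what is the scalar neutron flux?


phi = n * v
phi = 9.9482e+13 * 2066
phi = 2.0553e+17 /cm^2/s

2.0553e+17


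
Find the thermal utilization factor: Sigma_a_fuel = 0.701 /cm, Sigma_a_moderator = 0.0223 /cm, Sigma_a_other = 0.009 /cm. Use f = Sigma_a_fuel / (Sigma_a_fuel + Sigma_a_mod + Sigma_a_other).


f = Sigma_a_fuel / (Sigma_a_fuel + Sigma_a_mod + Sigma_a_other)
f = 0.701 / (0.701 + 0.0223 + 0.009)
f = 0.95726

0.95726


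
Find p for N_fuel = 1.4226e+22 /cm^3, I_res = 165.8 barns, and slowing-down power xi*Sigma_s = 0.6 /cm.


p = exp(-N * I * 1e-24 / (xi*Sigma_s))
p = exp(-1.4226e+22 * 165.8 * 1e-24 / 0.6)
p = 0.019622

0.019622


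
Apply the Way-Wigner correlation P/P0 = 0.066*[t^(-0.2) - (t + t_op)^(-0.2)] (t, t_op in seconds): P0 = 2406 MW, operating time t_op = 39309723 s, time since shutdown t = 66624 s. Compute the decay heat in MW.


P/P0 = 0.066 * [t^(-0.2) - (t + t_op)^(-0.2)]
P/P0 = 0.066 * [66624^(-0.2) - (66624 + 39309723)^(-0.2)]
P/P0 = 0.066 * [0.1084611 - 0.03026585] = 0.005160887
P = 2406 * 0.005160887 = 12.417 MW

12.417


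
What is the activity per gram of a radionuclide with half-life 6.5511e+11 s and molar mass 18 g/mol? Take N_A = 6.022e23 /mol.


lambda = ln(2) / t_half = ln(2) / 6.5511e+11 = 1.058062e-12 /s
SA = lambda * N_A / M
SA = 1.058062e-12 * 6.022e23 / 18
SA = 3.5398e+10 Bq/g

3.5398e+10


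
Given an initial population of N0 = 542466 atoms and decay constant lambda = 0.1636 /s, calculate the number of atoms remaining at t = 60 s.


N = N0 * exp(-lambda * t)
N = 542466 * exp(-0.1636 * 60)
N = 29.603

29.603


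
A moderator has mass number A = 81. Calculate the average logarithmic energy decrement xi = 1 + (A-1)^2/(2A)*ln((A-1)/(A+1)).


xi = 1 + (A-1)^2/(2A) * ln((A-1)/(A+1))
xi = 1 + (81-1)^2/(2*81) * ln((81-1)/(81 +1))
xi = 0.024489

0.024489


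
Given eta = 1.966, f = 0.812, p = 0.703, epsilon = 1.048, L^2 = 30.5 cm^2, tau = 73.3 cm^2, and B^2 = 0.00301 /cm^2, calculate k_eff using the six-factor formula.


k_inf = eta*f*p*eps = 1.966*0.812*0.703*1.048 = 1.176132
P_TNL = 1/(1 + L^2*B^2) = 1/(1 + 30.5*0.00301) = 0.9159145
P_FNL = exp(-B^2*tau) = exp(-0.00301*73.3) = 0.8020110
k_eff = k_inf * P_TNL * P_FNL = 1.176132 * 0.9159145 * 0.8020110
k_eff = 0.86396

0.86396


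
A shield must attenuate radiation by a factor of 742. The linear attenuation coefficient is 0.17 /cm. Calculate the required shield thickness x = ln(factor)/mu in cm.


x = ln(factor) / mu
x = ln(742) / 0.17
x = 38.879 cm

38.879


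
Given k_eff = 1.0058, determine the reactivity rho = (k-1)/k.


rho = (k_eff - 1) / k_eff
rho = (1.0058 - 1) / 1.0058
rho = 0.0057666

0.0057666


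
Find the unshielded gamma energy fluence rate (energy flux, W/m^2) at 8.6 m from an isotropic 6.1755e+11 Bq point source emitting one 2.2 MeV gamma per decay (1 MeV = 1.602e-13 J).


psi = A * E * 1.602e-13 / (4*pi*r^2)
psi = 6.1755e+11 * 2.2 * 1.602e-13 / (4*pi*8.6^2)
psi = 2.3418e-04 W/m^2

2.3418e-04


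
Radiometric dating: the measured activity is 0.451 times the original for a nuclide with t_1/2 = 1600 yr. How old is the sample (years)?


lambda = ln(2) / t_half = ln(2) / 1600 = 4.332170e-04 /yr
t = -ln(A/A0) / lambda
t = -ln(0.451) / 4.332170e-04
t = 1838.1 yr

1838.1


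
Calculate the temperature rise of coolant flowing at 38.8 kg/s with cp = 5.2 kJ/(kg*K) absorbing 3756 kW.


dT = Q / (m_dot * cp)
dT = 3756 / (38.8 * 5.2)
dT = 18.616 C

18.616


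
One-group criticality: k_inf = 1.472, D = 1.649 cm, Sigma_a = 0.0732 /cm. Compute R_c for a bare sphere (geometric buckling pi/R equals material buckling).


L^2 = D / Sigma_a = 1.649 / 0.0732 = 22.52732 cm^2
B_m^2 = (k_inf - 1) / L^2 = (1.472 - 1) / 22.52732 = 0.02095234 /cm^2
For a bare sphere: B_g = pi/R, so R_c = pi / sqrt(B_m^2)
R_c = pi / sqrt(0.02095234) = 21.704 cm

21.704


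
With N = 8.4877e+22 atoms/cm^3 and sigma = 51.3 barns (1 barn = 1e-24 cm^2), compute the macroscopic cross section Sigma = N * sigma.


Sigma = N * sigma_barns * 1e-24
Sigma = 8.4877e+22 * 51.3 * 1e-24
Sigma = 4.3542 /cm

4.3542


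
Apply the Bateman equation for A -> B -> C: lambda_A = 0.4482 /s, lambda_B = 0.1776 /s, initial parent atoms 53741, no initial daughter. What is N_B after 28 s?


N_B(t) = lambda_A * N_A0 / (lambda_B - lambda_A) * [exp(-lambda_A*t) - exp(-lambda_B*t)]
exp(-0.4482*28) = 3.546320e-06; exp(-0.1776*28) = 0.006923734
N_B = 0.4482 * 53741 / (0.1776 - 0.4482) * (3.546320e-06 - 0.006923734)
N_B = 615.98

615.98


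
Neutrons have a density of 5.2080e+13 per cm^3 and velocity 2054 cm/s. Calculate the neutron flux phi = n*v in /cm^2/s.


phi = n * v
phi = 5.2080e+13 * 2054
phi = 1.0697e+17 /cm^2/s

1.0697e+17


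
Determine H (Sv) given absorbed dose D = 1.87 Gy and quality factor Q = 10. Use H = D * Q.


H = D * Q
H = 1.87 * 10
H = 18.700 Sv

18.700


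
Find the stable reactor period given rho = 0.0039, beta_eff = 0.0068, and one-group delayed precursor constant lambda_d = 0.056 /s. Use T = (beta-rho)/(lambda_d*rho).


T = (beta - rho) / (lambda_d * rho)
T = (0.0068 - 0.0039) / (0.056 * 0.0039)
T = 13.278 s

13.278


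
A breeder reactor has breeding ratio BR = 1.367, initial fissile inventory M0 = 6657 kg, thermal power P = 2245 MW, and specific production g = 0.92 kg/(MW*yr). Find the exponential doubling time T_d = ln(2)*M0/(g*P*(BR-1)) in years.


Breeding gain G = BR - 1 = 1.367 - 1 = 0.367
Fissile production rate = g * P * G = 0.92 * 2245 * 0.367 = 758.0018 kg/yr
T_d = ln(2) * M0 / (g * P * G)
T_d = ln(2) * 6657 / 758.0018 = 6.0874 yr

6.0874


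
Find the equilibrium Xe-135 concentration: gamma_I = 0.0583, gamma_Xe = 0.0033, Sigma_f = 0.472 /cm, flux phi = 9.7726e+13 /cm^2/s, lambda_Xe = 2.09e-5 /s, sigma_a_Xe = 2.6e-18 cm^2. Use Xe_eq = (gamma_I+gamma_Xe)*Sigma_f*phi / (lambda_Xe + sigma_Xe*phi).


Xe_eq = (gamma_I + gamma_Xe) * Sigma_f * phi / (lambda_Xe + sigma_Xe * phi)
Numerator = (0.0583 + 0.0033) * 0.472 * 9.7726e+13 = 2.841403e+12
Denominator = 2.09e-5 + 2.6e-18 * 9.7726e+13 = 2.749876e-04
Xe_eq = 2.841403e+12 / 2.749876e-04 = 1.0333e+16 /cm^3

1.0333e+16


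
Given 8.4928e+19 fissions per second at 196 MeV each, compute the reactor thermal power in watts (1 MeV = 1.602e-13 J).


P = fission_rate * E_MeV * 1.602e-13
P = 8.4928e+19 * 196 * 1.602e-13
P = 2.6667e+09 W

2.6667e+09


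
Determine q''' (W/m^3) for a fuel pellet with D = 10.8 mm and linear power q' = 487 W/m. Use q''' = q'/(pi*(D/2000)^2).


r = D / 2 / 1000 = 10.8 / 2 / 1000 = 0.0054 m
q''' = q' / (pi * r^2)
q''' = 487 / (pi * 0.0054^2)
q''' = 5.3161e+06 W/m^3

5.3161e+06


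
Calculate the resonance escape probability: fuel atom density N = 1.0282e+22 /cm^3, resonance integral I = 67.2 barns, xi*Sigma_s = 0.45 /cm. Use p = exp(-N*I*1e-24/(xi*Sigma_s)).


p = exp(-N * I * 1e-24 / (xi*Sigma_s))
p = exp(-1.0282e+22 * 67.2 * 1e-24 / 0.45)
p = 0.21536

0.21536


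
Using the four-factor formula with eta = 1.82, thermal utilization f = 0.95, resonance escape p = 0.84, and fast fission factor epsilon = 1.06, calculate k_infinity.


k_inf = eta * f * p * epsilon
k_inf = 1.82 * 0.95 * 0.84 * 1.06
k_inf = 1.5395

1.5395


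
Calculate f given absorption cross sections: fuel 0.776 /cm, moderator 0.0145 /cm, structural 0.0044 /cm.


f = Sigma_a_fuel / (Sigma_a_fuel + Sigma_a_mod + Sigma_a_other)
f = 0.776 / (0.776 + 0.0145 + 0.0044)
f = 0.97622

0.97622


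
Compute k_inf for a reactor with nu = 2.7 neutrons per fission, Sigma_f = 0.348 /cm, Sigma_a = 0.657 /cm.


k_inf = nu * Sigma_f / Sigma_a
k_inf = 2.7 * 0.348 / 0.657
k_inf = 1.4301

1.4301


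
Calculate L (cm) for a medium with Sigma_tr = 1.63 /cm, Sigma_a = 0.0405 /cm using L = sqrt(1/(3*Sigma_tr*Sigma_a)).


D = 1 / (3 * Sigma_tr) = 1 / (3 * 1.63) = 0.2044990 cm
L = sqrt(D / Sigma_a)
L = sqrt(0.2044990 / 0.0405)
L = 2.2471 cm

2.2471


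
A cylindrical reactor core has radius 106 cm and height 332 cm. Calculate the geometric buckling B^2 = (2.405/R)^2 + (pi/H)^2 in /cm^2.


B^2 = (2.405/R)^2 + (pi/H)^2
B^2 = (2.405/106)^2 + (pi/332)^2
B^2 = 6.0432e-04 /cm^2

6.0432e-04


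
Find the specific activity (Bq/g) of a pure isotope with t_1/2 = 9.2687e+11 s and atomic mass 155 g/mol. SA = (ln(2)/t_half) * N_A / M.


lambda = ln(2) / t_half = ln(2) / 9.2687e+11 = 7.478365e-13 /s
SA = lambda * N_A / M
SA = 7.478365e-13 * 6.022e23 / 155
SA = 2.9055e+09 Bq/g

2.9055e+09


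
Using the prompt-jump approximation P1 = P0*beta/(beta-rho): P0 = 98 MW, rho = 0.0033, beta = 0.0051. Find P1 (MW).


P1/P0 = beta / (beta - rho)
P1/P0 = 0.0051 / (0.0051 - 0.0033) = 2.833333
P1 = 98 * 2.833333 = 277.67 MW

277.67


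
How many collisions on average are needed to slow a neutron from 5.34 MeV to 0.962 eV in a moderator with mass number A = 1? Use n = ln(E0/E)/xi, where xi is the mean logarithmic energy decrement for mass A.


xi = 1 + (A-1)^2/(2A)*ln((A-1)/(A+1)) = 1 (for A = 1)
n = ln(E0/E) / xi
n = ln(5.34e6 / 0.962) / 1
n = ln(5.550936e+06) / 1 = 15.529

15.529


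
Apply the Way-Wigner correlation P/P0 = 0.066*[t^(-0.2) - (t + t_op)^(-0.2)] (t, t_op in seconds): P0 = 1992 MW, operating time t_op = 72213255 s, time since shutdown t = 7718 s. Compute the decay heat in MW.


P/P0 = 0.066 * [t^(-0.2) - (t + t_op)^(-0.2)]
P/P0 = 0.066 * [7718^(-0.2) - (7718 + 72213255)^(-0.2)]
P/P0 = 0.066 * [0.1669164 - 0.02680818] = 0.009247143
P = 1992 * 0.009247143 = 18.420 MW

18.420
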